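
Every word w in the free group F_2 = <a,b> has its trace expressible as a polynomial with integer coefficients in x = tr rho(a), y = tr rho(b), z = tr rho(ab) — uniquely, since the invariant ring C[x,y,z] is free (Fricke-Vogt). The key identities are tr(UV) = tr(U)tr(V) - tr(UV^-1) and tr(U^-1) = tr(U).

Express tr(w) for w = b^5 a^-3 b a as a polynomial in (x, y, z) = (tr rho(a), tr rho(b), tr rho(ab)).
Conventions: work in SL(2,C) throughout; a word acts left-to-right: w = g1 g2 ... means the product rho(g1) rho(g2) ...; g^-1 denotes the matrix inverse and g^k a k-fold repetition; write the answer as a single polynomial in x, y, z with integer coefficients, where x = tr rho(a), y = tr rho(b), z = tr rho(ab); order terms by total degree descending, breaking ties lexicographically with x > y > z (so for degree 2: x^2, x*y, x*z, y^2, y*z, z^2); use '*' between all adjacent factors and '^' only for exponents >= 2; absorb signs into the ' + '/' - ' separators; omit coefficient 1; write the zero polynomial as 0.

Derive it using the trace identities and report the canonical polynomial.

reduce: tr(a b^2) = tr(b)*tr(a b) - tr(a) = y*z - x
so tr(a b^3) = tr(b)*tr(a b^2) - tr(a b) = y^2*z - x*y - z
tr(a b^4) = tr(b)*tr(a b^3) - tr(a b^2) = y^3*z - x*y^2 - 2*y*z + x
reduce: tr(b^2 a b^3) = tr(b)*tr(a b^4) - tr(a b^3) = y^4*z - x*y^3 - 3*y^2*z + 2*x*y + z
reduce: tr(b a b^5) = tr(b)*tr(b^2 a b^3) - tr(b^2 a b^2) = y^5*z - x*y^4 - 4*y^3*z + 3*x*y^2 + 3*y*z - x
tr(a b a b) = tr(a b)*tr(a b) - tr(1) = z^2 - 2
so tr(a b a) = tr(a)*tr(b a) - tr(b) = x*z - y
reduce: tr(b a b a b) = tr(b)*tr(a b a b) - tr(a b a) = y*z^2 - x*z - y
reduce: tr(a b a b^3) = tr(b)*tr(b a b a b) - tr(b a b a) = y^2*z^2 - x*y*z - y^2 - z^2 + 2
so tr(b a b a b^3) = tr(b)*tr(a b a b^3) - tr(a b a b^2) = y^3*z^2 - x*y^2*z - y^3 - 2*y*z^2 + x*z + 3*y
tr(b a b^5 a) = tr(b)*tr(b a b a b^3) - tr(b a b a b^2) = y^4*z^2 - x*y^3*z - y^4 - 3*y^2*z^2 + 2*x*y*z + 4*y^2 + z^2 - 2
tr(a^-1 b a b^5) = tr(b a b^5)*tr(a) - tr(b a b^5 a) = x*y^5*z - x^2*y^4 - y^4*z^2 - 3*x*y^3*z + 3*x^2*y^2 + y^4 + 3*y^2*z^2 + x*y*z - x^2 - 4*y^2 - z^2 + 2
tr(a^-1 b a b^5 a^-1) = tr(a^-1 b a b^5)*tr(a) - tr(a^-1 b a b^5 a) = x^2*y^5*z - x^3*y^4 - x*y^4*z^2 - 3*x^2*y^3*z - y^5*z + 3*x^3*y^2 + 2*x*y^4 + 3*x*y^2*z^2 + x^2*y*z + 4*y^3*z - x^3 - 7*x*y^2 - x*z^2 - 3*y*z + 3*x
reduce: tr(b^5 a^-3 b a) = tr(a^-1 b a b^5 a^-1)*tr(a) - tr(a^-1 b a b^5) = x^3*y^5*z - x^4*y^4 - x^2*y^4*z^2 - 3*x^3*y^3*z - 2*x*y^5*z + 3*x^4*y^2 + 3*x^2*y^4 + 3*x^2*y^2*z^2 + y^4*z^2 + x^3*y*z + 7*x*y^3*z - x^4 - 10*x^2*y^2 - x^2*z^2 - y^4 - 3*y^2*z^2 - 4*x*y*z + 4*x^2 + 4*y^2 + z^2 - 2

x^3*y^5*z - x^4*y^4 - x^2*y^4*z^2 - 3*x^3*y^3*z - 2*x*y^5*z + 3*x^4*y^2 + 3*x^2*y^4 + 3*x^2*y^2*z^2 + y^4*z^2 + x^3*y*z + 7*x*y^3*z - x^4 - 10*x^2*y^2 - x^2*z^2 - y^4 - 3*y^2*z^2 - 4*x*y*z + 4*x^2 + 4*y^2 + z^2 - 2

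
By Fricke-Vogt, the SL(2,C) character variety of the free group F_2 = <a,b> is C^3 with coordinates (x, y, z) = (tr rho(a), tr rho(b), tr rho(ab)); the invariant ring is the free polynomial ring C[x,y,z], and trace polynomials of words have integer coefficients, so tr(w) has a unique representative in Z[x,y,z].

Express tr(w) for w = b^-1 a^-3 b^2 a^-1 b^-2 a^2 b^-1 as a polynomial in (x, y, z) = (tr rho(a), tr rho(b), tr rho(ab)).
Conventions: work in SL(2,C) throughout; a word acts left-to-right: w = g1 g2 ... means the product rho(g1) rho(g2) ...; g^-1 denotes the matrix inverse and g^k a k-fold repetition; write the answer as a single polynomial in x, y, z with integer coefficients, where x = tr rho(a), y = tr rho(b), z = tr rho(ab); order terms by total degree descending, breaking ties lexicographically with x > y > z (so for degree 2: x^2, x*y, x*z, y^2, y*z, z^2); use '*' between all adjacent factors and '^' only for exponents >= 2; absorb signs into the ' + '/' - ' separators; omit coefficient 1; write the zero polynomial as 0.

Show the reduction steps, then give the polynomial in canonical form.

and tr(b^-1) = tr(b) = y
tr(b^-1 a) = tr(a)*tr(b) - tr(a b) = x*y - z
tr(a^-1 b^-1) = tr(b^-1)*tr(a) - tr(b^-1 a) = z
next, tr(b^-2 a^-1) = tr(a^-1 b^-1)*tr(b) - tr(a^-1) = y*z - x
tr(a b a) = tr(a)*tr(b a) - tr(b) = x*z - y
tr(b a^3) = tr(a)*tr(a b a) - tr(a b) = x^2*z - x*y - z
and tr(a^2) = tr(a)*tr(a) - tr(1) = x^2 - 2
tr(b^2 a^2) = tr(b)*tr(a^2 b) - tr(a^2) = x*y*z - x^2 - y^2 + 2
tr(b^2 a^3) = tr(a)*tr(b^2 a^2) - tr(b^2 a) = x^2*y*z - x^3 - x*y^2 - y*z + 3*x
tr(a b^2 a^3) = tr(a)*tr(b^2 a^3) - tr(b^2 a^2) = x^3*y*z - x^4 - x^2*y^2 - 2*x*y*z + 4*x^2 + y^2 - 2
next, tr(b a b a) = tr(b a)*tr(b a) - tr(1)   [split at repeated b] = z^2 - 2
next, tr(b a b a^2) = tr(a)*tr(b a b a) - tr(b a b) = x*z^2 - y*z - x
next, tr(a^3 b a b) = tr(a)*tr(b a b a^2) - tr(b a b a) = x^2*z^2 - x*y*z - x^2 - z^2 + 2
tr(a^3 b a) = tr(a)*tr(b a^3) - tr(b a^2) = x^3*z - x^2*y - 2*x*z + y
and tr(a b^2 a^3 b) = tr(b)*tr(a^3 b a b) - tr(a^3 b a) = x^2*y*z^2 - x^3*z - x*y^2*z - y*z^2 + 2*x*z + y
tr(b^2 a^3 b^-1 a) = tr(a b^2 a^3)*tr(b) - tr(a b^2 a^3 b) = x^3*y^2*z - x^4*y - x^2*y^3 - x^2*y*z^2 + x^3*z - x*y^2*z + 4*x^2*y + y^3 + y*z^2 - 2*x*z - 3*y
next, tr(a^2 b^-1 a^-1 b^2 a) = tr(b^2 a^3 b^-1)*tr(a) - tr(b^2 a^3 b^-1 a) = -x^3*y^2*z + x^4*y + x^2*y^3 + x^2*y*z^2 + x*y^2*z - 5*x^2*y - y^3 - y*z^2 + x*z + 3*y
and tr(b^2 a b a) = tr(b)*tr(a b a b) - tr(a b a) = y*z^2 - x*z - y
tr(b^2 a b) = tr(b)*tr(b a b) - tr(b a) = y^2*z - x*y - z
and tr(b^2 a b a^2) = tr(a)*tr(b^2 a b a) - tr(b^2 a b) = x*y*z^2 - x^2*z - y^2*z + z
next, tr(a b^2 a b a^2) = tr(a)*tr(b^2 a b a^2) - tr(b^2 a b a) = x^2*y*z^2 - x^3*z - x*y^2*z - y*z^2 + 2*x*z + y
tr(b a b a b a) = tr(a b)*tr(a b a b) - tr(a^-1 b^-1)   [split at repeated a] = z^3 - 3*z
next, tr(a b a^2 b a b) = tr(a)*tr(b a b a b a) - tr(b a b a b) = x*z^3 - y*z^2 - 2*x*z + y
and tr(a b a^2 b a) = tr(a)*tr(b a^2 b a) - tr(b a^2 b) = x^2*z^2 - 2*x*y*z + y^2 - 2
and tr(a b^2 a b a^2 b) = tr(b)*tr(a b a^2 b a b) - tr(a b a^2 b a) = x*y*z^3 - x^2*z^2 - y^2*z^2 + 2
and tr(b^2 a b a^2 b^-1 a) = tr(a b^2 a b a^2)*tr(b) - tr(a b^2 a b a^2 b) = x^2*y^2*z^2 - x^3*y*z - x*y^3*z - x*y*z^3 + x^2*z^2 + 2*x*y*z + y^2 - 2
tr(a^2 b^-1 a^-1 b^2 a b) = tr(b^2 a b a^2 b^-1)*tr(a) - tr(b^2 a b a^2 b^-1 a) = -x^2*y^2*z^2 + x^3*y*z + x*y^3*z + x*y*z^3 - 3*x*y*z - x^2 - y^2 + 2
next, tr(a^-1 b^2 a b^-1 a^2 b^-1) = tr(a^2 b^-1 a^-1 b^2 a)*tr(b) - tr(a^2 b^-1 a^-1 b^2 a b) = -x^3*y^3*z + x^4*y^2 + x^2*y^4 + 2*x^2*y^2*z^2 - x^3*y*z - x*y*z^3 - 5*x^2*y^2 - y^4 - y^2*z^2 + 4*x*y*z + x^2 + 4*y^2 - 2
next, tr(b^2 a b^-1 a) = tr(a b^2 a)*tr(b) - tr(a b^2 a b) = x*y^2*z - x^2*y - y^3 - y*z^2 + x*z + 3*y
and tr(a^-1 b^2 a b^-1 a^2 b^-2) = tr(a^-1 b^2 a b^-1 a^2 b^-1)*tr(b) - tr(a^-1 b^2 a b^-1 a^2) = -x^3*y^4*z + x^4*y^3 + x^2*y^5 + 2*x^2*y^3*z^2 - x^3*y^2*z - x*y^2*z^3 - 5*x^2*y^3 - y^5 - y^3*z^2 + 3*x*y^2*z + 2*x^2*y + 5*y^3 + y*z^2 - x*z - 5*y
next, tr(a^3) = tr(a)*tr(a^2) - tr(a) = x^3 - 3*x
tr(a b^-1 a^2) = tr(a^3)*tr(b) - tr(a^3 b) = x^3*y - x^2*z - 2*x*y + z
tr(a^-2 b^2 a b^-1 a^2 b^-2) = tr(a^-1 b^2 a b^-1 a^2 b^-2)*tr(a) - tr(a^-1 b^2 a b^-1 a^2 b^-2 a) = -x^4*y^4*z + x^5*y^3 + x^3*y^5 + 2*x^3*y^3*z^2 - x^4*y^2*z - x^2*y^2*z^3 - 5*x^3*y^3 - x*y^5 - x*y^3*z^2 + 3*x^2*y^2*z + x^3*y + 5*x*y^3 + x*y*z^2 - 3*x*y - z
tr(a^2 b^-2 a^-3 b^2 a b^-1) = tr(a^-2 b^2 a b^-1 a^2 b^-2)*tr(a) - tr(a^-2 b^2 a b^-1 a^2 b^-2 a) = -x^5*y^4*z + x^6*y^3 + x^4*y^5 + 2*x^4*y^3*z^2 - x^5*y^2*z + x^3*y^4*z - x^3*y^2*z^3 - 6*x^4*y^3 - 2*x^2*y^5 - 3*x^2*y^3*z^2 + 4*x^3*y^2*z + x*y^2*z^3 + x^4*y + 10*x^2*y^3 + x^2*y*z^2 + y^5 + y^3*z^2 - 3*x*y^2*z - 5*x^2*y - 5*y^3 - y*z^2 + 5*y
and tr(b^2 a^3 b^-2 a^-1) = tr(a^-1 b^2 a^3 b^-1)*tr(b) - tr(a^-1 b^2 a^3) = -x^3*y^3*z + x^4*y^2 + x^2*y^4 + x^2*y^2*z^2 + x*y^3*z - 5*x^2*y^2 - y^4 - y^2*z^2 + x^2 + 4*y^2 - 2
and tr(a^-1 b^2 a^3 b^-2 a^-1) = tr(b^2 a^3 b^-2 a^-1)*tr(a) - tr(b^2 a^3 b^-2) = -x^4*y^3*z + x^5*y^2 + x^3*y^4 + x^3*y^2*z^2 + x^2*y^3*z - 5*x^3*y^2 - x*y^4 - x*y^2*z^2 + 4*x*y^2 + x
tr(a^2 b^-2 a^-3 b^2 a) = tr(a^-1 b^2 a^3 b^-2 a^-1)*tr(a) - tr(a^-1 b^2 a^3 b^-2) = -x^5*y^3*z + x^6*y^2 + x^4*y^4 + x^4*y^2*z^2 + 2*x^3*y^3*z - 6*x^4*y^2 - 2*x^2*y^4 - 2*x^2*y^2*z^2 - x*y^3*z + 9*x^2*y^2 + y^4 + y^2*z^2 - 4*y^2 + 2
tr(b^-2 a^2 b^-2 a^-3 b^2 a) = tr(a^2 b^-2 a^-3 b^2 a b^-1)*tr(b) - tr(a^2 b^-2 a^-3 b^2 a) = -x^5*y^5*z + x^6*y^4 + x^4*y^6 + 2*x^4*y^4*z^2 + x^3*y^5*z - x^3*y^3*z^3 - x^6*y^2 - 7*x^4*y^4 - x^4*y^2*z^2 - 2*x^2*y^6 - 3*x^2*y^4*z^2 + 2*x^3*y^3*z + x*y^3*z^3 + 7*x^4*y^2 + 12*x^2*y^4 + 3*x^2*y^2*z^2 + y^6 + y^4*z^2 - 2*x*y^3*z - 14*x^2*y^2 - 6*y^4 - 2*y^2*z^2 + 9*y^2 - 2
and tr(b^-1 a^-3 b^2 a^-1 b^-2 a^2 b^-1) = tr(b^-2 a^2 b^-2 a^-3 b^2)*tr(a) - tr(b^-2 a^2 b^-2 a^-3 b^2 a) = x^5*y^5*z - x^6*y^4 - x^4*y^6 - 2*x^4*y^4*z^2 - x^3*y^5*z + x^3*y^3*z^3 + x^6*y^2 + 7*x^4*y^4 + x^4*y^2*z^2 + 2*x^2*y^6 + 3*x^2*y^4*z^2 - 2*x^3*y^3*z - x*y^3*z^3 - 7*x^4*y^2 - 12*x^2*y^4 - 3*x^2*y^2*z^2 - y^6 - y^4*z^2 + 2*x*y^3*z + 14*x^2*y^2 + 6*y^4 + 2*y^2*z^2 + x*y*z - x^2 - 9*y^2 + 2

x^5*y^5*z - x^6*y^4 - x^4*y^6 - 2*x^4*y^4*z^2 - x^3*y^5*z + x^3*y^3*z^3 + x^6*y^2 + 7*x^4*y^4 + x^4*y^2*z^2 + 2*x^2*y^6 + 3*x^2*y^4*z^2 - 2*x^3*y^3*z - x*y^3*z^3 - 7*x^4*y^2 - 12*x^2*y^4 - 3*x^2*y^2*z^2 - y^6 - y^4*z^2 + 2*x*y^3*z + 14*x^2*y^2 + 6*y^4 + 2*y^2*z^2 + x*y*z - x^2 - 9*y^2 + 2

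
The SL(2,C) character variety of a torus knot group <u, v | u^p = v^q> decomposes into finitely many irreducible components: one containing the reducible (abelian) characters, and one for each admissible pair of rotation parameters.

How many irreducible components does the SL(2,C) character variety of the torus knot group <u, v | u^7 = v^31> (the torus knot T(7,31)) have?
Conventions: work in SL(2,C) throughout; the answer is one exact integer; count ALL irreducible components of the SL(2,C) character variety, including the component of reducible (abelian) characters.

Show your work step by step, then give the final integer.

91

For T(7,31): irreducibility forces the central element u^7 = v^31 to one of +I, -I.
On an irreducible component, tr(u) is locked at 2*cos(pi*alpha/7) for some alpha in 1..6, and tr(v) at 2*cos(pi*beta/31) for some beta in 1..30.
The two central values (-1)^alpha I and (-1)^beta I must be the same matrix, so alpha and beta share a parity.
Counting: 3 odd alphas x 15 odd betas + 3 even alphas x 15 even betas = 45 + 45 = 90.
components with irreducible characters: 90; plus the single component of reducible (abelian) characters: total 91.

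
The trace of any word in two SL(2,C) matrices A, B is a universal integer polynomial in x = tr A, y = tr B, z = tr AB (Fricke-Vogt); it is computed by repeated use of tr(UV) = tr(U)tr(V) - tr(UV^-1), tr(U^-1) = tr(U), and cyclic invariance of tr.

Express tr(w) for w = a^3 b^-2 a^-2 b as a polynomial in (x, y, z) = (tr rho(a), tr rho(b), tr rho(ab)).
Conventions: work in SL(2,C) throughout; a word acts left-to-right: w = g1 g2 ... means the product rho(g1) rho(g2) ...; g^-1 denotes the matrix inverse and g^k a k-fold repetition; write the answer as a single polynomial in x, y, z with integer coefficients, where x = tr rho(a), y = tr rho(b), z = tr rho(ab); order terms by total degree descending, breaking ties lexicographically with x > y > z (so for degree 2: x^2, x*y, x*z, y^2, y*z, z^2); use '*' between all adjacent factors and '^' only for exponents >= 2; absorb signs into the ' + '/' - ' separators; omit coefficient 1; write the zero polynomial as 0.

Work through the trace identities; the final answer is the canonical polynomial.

tr(b a^2) = tr(a) * tr(b a) - tr(b) = x*z - y
reduce: tr(a^3 b) = tr(a) * tr(a b a) - tr(a b) = x^2*z - x*y - z
tr(a^2) = tr(a) * tr(a) - tr(1) = x^2 - 2
tr(a^3) = tr(a) * tr(a^2) - tr(a) = x^3 - 3*x
so tr(b a^3 b) = tr(b) * tr(a^3 b) - tr(a^3) = x^2*y*z - x^3 - x*y^2 - y*z + 3*x
reduce: tr(b a b a) = tr(a b) * tr(a b) - tr(1) = z^2 - 2
so tr(b a b) = tr(b) * tr(a b) - tr(a) = y*z - x
reduce: tr(a b a b a) = tr(a) * tr(b a b a) - tr(b a b) = x*z^2 - y*z - x
reduce: tr(b a^3 b a) = tr(a) * tr(a b a b a) - tr(a b a b) = x^2*z^2 - x*y*z - x^2 - z^2 + 2
reduce: tr(a^-1 b a^3 b) = tr(b a^3 b) * tr(a) - tr(b a^3 b a) = x^3*y*z - x^4 - x^2*y^2 - x^2*z^2 + 4*x^2 + z^2 - 2
so tr(a^-1 b a^3 b^-1) = tr(a^-1 b a^3) * tr(b) - tr(a^-1 b a^3 b) = -x^3*y*z + x^4 + x^2*y^2 + x^2*z^2 + x*y*z - 4*x^2 - y^2 - z^2 + 2
so tr(a^-2 b a^3 b^-1) = tr(a^-1 b a^3 b^-1) * tr(a) - tr(a^-1 b a^3 b^-1 a) = -x^4*y*z + x^5 + x^3*y^2 + x^3*z^2 + x^2*y*z - 5*x^3 - x*y^2 - x*z^2 + 5*x
tr(a^3 b^-2 a^-2 b) = tr(a^-2 b a^3 b^-1) * tr(b) - tr(a^-2 b a^3) = -x^4*y^2*z + x^5*y + x^3*y^3 + x^3*y*z^2 + x^2*y^2*z - 5*x^3*y - x*y^3 - x*y*z^2 + 5*x*y - z

-x^4*y^2*z + x^5*y + x^3*y^3 + x^3*y*z^2 + x^2*y^2*z - 5*x^3*y - x*y^3 - x*y*z^2 + 5*x*y - z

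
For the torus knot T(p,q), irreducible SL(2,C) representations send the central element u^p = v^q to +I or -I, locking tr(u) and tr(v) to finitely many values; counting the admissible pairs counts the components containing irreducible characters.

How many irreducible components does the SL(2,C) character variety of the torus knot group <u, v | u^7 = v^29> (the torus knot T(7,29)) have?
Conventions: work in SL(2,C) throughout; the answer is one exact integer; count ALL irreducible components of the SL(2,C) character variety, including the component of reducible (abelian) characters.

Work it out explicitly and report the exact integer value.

In the torus knot group T(7,29), u^7 = v^29 is central, so an irreducible representation sends it to +I or -I (Schur).
This locks tr(u) to 2*cos(pi*alpha/7), alpha in 1..6, and tr(v) to 2*cos(pi*beta/29), beta in 1..28, on each component of irreducible characters.
u^7 = (-1)^alpha I and v^29 = (-1)^beta I must agree, so alpha and beta have equal parity.
count pairs: odd alpha (3 choices) x odd beta (14), plus even alpha (3) x even beta (14): 3*14 + 3*14 = 84.
components with irreducible characters: 84; plus the single component of reducible (abelian) characters: total 85.

85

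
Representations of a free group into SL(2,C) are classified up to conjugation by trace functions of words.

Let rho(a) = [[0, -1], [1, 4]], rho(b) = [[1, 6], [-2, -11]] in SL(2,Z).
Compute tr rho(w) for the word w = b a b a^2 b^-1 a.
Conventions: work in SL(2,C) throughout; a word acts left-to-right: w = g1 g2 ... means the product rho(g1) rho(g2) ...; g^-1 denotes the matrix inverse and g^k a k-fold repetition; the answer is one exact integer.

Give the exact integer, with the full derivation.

rho(b) = [[1, 6], [-2, -11]]
... * rho(a) = [[0, -1], [1, 4]]  ->  [[6, 23], [-11, -42]]
... * rho(b) = [[1, 6], [-2, -11]]  ->  [[-40, -217], [73, 396]]
... * rho(a) = [[0, -1], [1, 4]]  ->  [[-217, -828], [396, 1511]]
... * rho(a) = [[0, -1], [1, 4]]  ->  [[-828, -3095], [1511, 5648]]
... * rho(b^-1) = [[-11, -6], [2, 1]]  ->  [[2918, 1873], [-5325, -3418]]
... * rho(a) = [[0, -1], [1, 4]]  ->  [[1873, 4574], [-3418, -8347]]
tr = 1873 + -8347 = -6474

-6474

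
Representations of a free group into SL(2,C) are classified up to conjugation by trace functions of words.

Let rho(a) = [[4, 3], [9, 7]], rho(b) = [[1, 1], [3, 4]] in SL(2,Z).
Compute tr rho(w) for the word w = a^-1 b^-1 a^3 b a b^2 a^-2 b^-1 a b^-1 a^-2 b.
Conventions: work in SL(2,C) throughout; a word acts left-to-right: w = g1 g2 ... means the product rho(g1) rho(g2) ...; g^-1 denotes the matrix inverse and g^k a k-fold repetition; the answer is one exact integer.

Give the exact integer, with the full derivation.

-230864010295

rho(a^-1) = [[7, -3], [-9, 4]]
... * rho(b^-1) = [[4, -1], [-3, 1]]  ->  [[37, -10], [-48, 13]]
... * rho(a) = [[4, 3], [9, 7]]  ->  [[58, 41], [-75, -53]]
... * rho(a) = [[4, 3], [9, 7]]  ->  [[601, 461], [-777, -596]]
... * rho(a) = [[4, 3], [9, 7]]  ->  [[6553, 5030], [-8472, -6503]]
... * rho(b) = [[1, 1], [3, 4]]  ->  [[21643, 26673], [-27981, -34484]]
... * rho(a) = [[4, 3], [9, 7]]  ->  [[326629, 251640], [-422280, -325331]]
... * rho(b) = [[1, 1], [3, 4]]  ->  [[1081549, 1333189], [-1398273, -1723604]]
... * rho(b) = [[1, 1], [3, 4]]  ->  [[5081116, 6414305], [-6569085, -8292689]]
... * rho(a^-1) = [[7, -3], [-9, 4]]  ->  [[-22160933, 10413872], [28650606, -13463501]]
... * rho(a^-1) = [[7, -3], [-9, 4]]  ->  [[-248851379, 108138287], [321725751, -139805822]]
... * rho(b^-1) = [[4, -1], [-3, 1]]  ->  [[-1319820377, 356989666], [1706320470, -461531573]]
... * rho(a) = [[4, 3], [9, 7]]  ->  [[-2066374514, -1460533469], [2671497723, 1888240399]]
... * rho(b^-1) = [[4, -1], [-3, 1]]  ->  [[-3883897649, 605841045], [5021269695, -783257324]]
... * rho(a^-1) = [[7, -3], [-9, 4]]  ->  [[-32639852948, 14075057127], [42198203781, -18196838381]]
... * rho(a^-1) = [[7, -3], [-9, 4]]  ->  [[-355154484779, 154219787352], [459158971896, -199381964867]]
... * rho(b) = [[1, 1], [3, 4]]  ->  [[107504877277, 261724664629], [-138986922705, -338368887572]]
tr = 107504877277 + -338368887572 = -230864010295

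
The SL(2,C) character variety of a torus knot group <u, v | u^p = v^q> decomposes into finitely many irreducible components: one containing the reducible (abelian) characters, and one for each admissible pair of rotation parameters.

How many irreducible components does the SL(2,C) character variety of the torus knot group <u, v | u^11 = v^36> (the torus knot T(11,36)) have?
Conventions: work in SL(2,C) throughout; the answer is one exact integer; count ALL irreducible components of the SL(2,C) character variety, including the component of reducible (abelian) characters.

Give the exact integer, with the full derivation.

176

Gamma = < u, v | u^11 = v^36 > (torus knot T(11,36)); the central element u^11 = v^36 acts as +I or -I in any irreducible SL(2,C) representation.
This locks tr(u) to 2*cos(pi*alpha/11), alpha in 1..10, and tr(v) to 2*cos(pi*beta/36), beta in 1..35, on each component of irreducible characters.
Consistency of u^11 = (-1)^alpha I with v^36 = (-1)^beta I forces alpha = beta (mod 2).
Enumerate parity-matched pairs: 5*18 odd-odd plus 5*17 even-even gives 175.
That is 175 components of irreducible characters, and with the reducible (abelian) component the total is 176.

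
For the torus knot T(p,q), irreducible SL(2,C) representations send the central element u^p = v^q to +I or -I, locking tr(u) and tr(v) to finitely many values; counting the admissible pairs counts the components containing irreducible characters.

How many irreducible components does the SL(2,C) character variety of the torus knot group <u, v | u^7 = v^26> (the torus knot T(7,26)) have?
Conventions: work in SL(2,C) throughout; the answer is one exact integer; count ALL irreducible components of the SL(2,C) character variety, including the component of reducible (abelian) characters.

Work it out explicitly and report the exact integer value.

76

In the torus knot group T(7,26), u^7 = v^26 is central, so an irreducible representation sends it to +I or -I (Schur).
On an irreducible component, tr(u) is locked at 2*cos(pi*alpha/7) for some alpha in 1..6, and tr(v) at 2*cos(pi*beta/26) for some beta in 1..25.
Consistency of u^7 = (-1)^alpha I with v^26 = (-1)^beta I forces alpha = beta (mod 2).
Counting: 3 odd alphas x 13 odd betas + 3 even alphas x 12 even betas = 39 + 36 = 75.
That is 75 components of irreducible characters, and with the reducible (abelian) component the total is 76.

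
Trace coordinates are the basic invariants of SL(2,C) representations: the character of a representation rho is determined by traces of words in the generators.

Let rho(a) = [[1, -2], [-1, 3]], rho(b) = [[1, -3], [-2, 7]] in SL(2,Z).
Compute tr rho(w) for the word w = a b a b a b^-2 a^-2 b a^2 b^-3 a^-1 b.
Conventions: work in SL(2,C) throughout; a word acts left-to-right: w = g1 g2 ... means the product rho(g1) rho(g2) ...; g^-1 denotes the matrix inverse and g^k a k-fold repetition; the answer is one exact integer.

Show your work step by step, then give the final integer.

814915072

rho(a) = [[1, -2], [-1, 3]]
... * rho(b) = [[1, -3], [-2, 7]]  ->  [[5, -17], [-7, 24]]
... * rho(a) = [[1, -2], [-1, 3]]  ->  [[22, -61], [-31, 86]]
... * rho(b) = [[1, -3], [-2, 7]]  ->  [[144, -493], [-203, 695]]
... * rho(a) = [[1, -2], [-1, 3]]  ->  [[637, -1767], [-898, 2491]]
... * rho(b^-1) = [[7, 3], [2, 1]]  ->  [[925, 144], [-1304, -203]]
... * rho(b^-1) = [[7, 3], [2, 1]]  ->  [[6763, 2919], [-9534, -4115]]
... * rho(a^-1) = [[3, 2], [1, 1]]  ->  [[23208, 16445], [-32717, -23183]]
... * rho(a^-1) = [[3, 2], [1, 1]]  ->  [[86069, 62861], [-121334, -88617]]
... * rho(b) = [[1, -3], [-2, 7]]  ->  [[-39653, 181820], [55900, -256317]]
... * rho(a) = [[1, -2], [-1, 3]]  ->  [[-221473, 624766], [312217, -880751]]
... * rho(a) = [[1, -2], [-1, 3]]  ->  [[-846239, 2317244], [1192968, -3266687]]
... * rho(b^-1) = [[7, 3], [2, 1]]  ->  [[-1289185, -221473], [1817402, 312217]]
... * rho(b^-1) = [[7, 3], [2, 1]]  ->  [[-9467241, -4089028], [13346248, 5764423]]
... * rho(b^-1) = [[7, 3], [2, 1]]  ->  [[-74448743, -32490751], [104952582, 45803167]]
... * rho(a^-1) = [[3, 2], [1, 1]]  ->  [[-255836980, -181388237], [360660913, 255708331]]
... * rho(b) = [[1, -3], [-2, 7]]  ->  [[106939494, -502206719], [-150755749, 707975578]]
tr = 106939494 + 707975578 = 814915072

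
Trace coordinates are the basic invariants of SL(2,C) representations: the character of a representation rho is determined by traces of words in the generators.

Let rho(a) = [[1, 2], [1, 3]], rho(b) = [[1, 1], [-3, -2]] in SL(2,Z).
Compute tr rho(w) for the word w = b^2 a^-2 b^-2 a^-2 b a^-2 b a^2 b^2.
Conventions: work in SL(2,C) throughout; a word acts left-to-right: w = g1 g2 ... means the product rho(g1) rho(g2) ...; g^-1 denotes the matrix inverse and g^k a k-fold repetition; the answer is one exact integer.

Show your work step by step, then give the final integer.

rho(b) = [[1, 1], [-3, -2]]
... * rho(b) = [[1, 1], [-3, -2]]  ->  [[-2, -1], [3, 1]]
... * rho(a^-1) = [[3, -2], [-1, 1]]  ->  [[-5, 3], [8, -5]]
... * rho(a^-1) = [[3, -2], [-1, 1]]  ->  [[-18, 13], [29, -21]]
... * rho(b^-1) = [[-2, -1], [3, 1]]  ->  [[75, 31], [-121, -50]]
... * rho(b^-1) = [[-2, -1], [3, 1]]  ->  [[-57, -44], [92, 71]]
... * rho(a^-1) = [[3, -2], [-1, 1]]  ->  [[-127, 70], [205, -113]]
... * rho(a^-1) = [[3, -2], [-1, 1]]  ->  [[-451, 324], [728, -523]]
... * rho(b) = [[1, 1], [-3, -2]]  ->  [[-1423, -1099], [2297, 1774]]
... * rho(a^-1) = [[3, -2], [-1, 1]]  ->  [[-3170, 1747], [5117, -2820]]
... * rho(a^-1) = [[3, -2], [-1, 1]]  ->  [[-11257, 8087], [18171, -13054]]
... * rho(b) = [[1, 1], [-3, -2]]  ->  [[-35518, -27431], [57333, 44279]]
... * rho(a) = [[1, 2], [1, 3]]  ->  [[-62949, -153329], [101612, 247503]]
... * rho(a) = [[1, 2], [1, 3]]  ->  [[-216278, -585885], [349115, 945733]]
... * rho(b) = [[1, 1], [-3, -2]]  ->  [[1541377, 955492], [-2488084, -1542351]]
... * rho(b) = [[1, 1], [-3, -2]]  ->  [[-1325099, -369607], [2138969, 596618]]
tr = -1325099 + 596618 = -728481

-728481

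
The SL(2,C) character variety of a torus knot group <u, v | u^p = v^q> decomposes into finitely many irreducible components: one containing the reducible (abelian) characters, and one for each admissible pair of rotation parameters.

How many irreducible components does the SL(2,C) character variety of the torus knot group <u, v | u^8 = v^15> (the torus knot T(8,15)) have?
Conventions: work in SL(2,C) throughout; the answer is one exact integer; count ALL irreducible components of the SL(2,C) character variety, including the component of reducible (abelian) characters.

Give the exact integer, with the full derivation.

50

In the torus knot group T(8,15), u^8 = v^15 is central, so an irreducible representation sends it to +I or -I (Schur).
So on each irreducible component the traces are pinned: tr(u) = 2*cos(pi*alpha/8) with 1 <= alpha <= 7, tr(v) = 2*cos(pi*beta/15) with 1 <= beta <= 14.
The two central values (-1)^alpha I and (-1)^beta I must be the same matrix, so alpha and beta share a parity.
Enumerate parity-matched pairs: 4*7 odd-odd plus 3*7 even-even gives 49.
Total: 49 irreducible-character components + 1 reducible (abelian) component = 50.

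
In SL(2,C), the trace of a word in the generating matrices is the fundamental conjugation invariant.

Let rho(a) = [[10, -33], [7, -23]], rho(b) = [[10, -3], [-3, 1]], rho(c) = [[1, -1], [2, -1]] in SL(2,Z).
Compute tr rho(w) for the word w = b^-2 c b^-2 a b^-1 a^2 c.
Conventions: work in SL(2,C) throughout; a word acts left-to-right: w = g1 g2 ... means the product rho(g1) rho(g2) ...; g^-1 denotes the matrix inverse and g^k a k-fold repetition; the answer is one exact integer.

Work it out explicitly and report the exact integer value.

rho(b^-1) = [[1, 3], [3, 10]]
... * rho(b^-1) = [[1, 3], [3, 10]]  ->  [[10, 33], [33, 109]]
... * rho(c) = [[1, -1], [2, -1]]  ->  [[76, -43], [251, -142]]
... * rho(b^-1) = [[1, 3], [3, 10]]  ->  [[-53, -202], [-175, -667]]
... * rho(b^-1) = [[1, 3], [3, 10]]  ->  [[-659, -2179], [-2176, -7195]]
... * rho(a) = [[10, -33], [7, -23]]  ->  [[-21843, 71864], [-72125, 237293]]
... * rho(b^-1) = [[1, 3], [3, 10]]  ->  [[193749, 653111], [639754, 2156555]]
... * rho(a) = [[10, -33], [7, -23]]  ->  [[6509267, -21415270], [21493425, -70712647]]
... * rho(a) = [[10, -33], [7, -23]]  ->  [[-84814220, 277745399], [-280054279, 917107856]]
... * rho(c) = [[1, -1], [2, -1]]  ->  [[470676578, -192931179], [1554161433, -637053577]]
tr = 470676578 + -637053577 = -166376999

-166376999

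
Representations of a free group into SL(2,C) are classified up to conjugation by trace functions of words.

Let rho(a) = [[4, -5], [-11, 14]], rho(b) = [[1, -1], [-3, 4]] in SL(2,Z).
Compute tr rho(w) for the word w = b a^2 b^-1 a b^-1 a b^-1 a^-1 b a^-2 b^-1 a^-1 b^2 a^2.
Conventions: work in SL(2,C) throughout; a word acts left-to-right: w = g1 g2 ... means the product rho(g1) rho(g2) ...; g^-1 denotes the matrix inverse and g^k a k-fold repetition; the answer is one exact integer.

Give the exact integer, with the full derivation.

11965317621

rho(b) = [[1, -1], [-3, 4]]
... * rho(a) = [[4, -5], [-11, 14]]  ->  [[15, -19], [-56, 71]]
... * rho(a) = [[4, -5], [-11, 14]]  ->  [[269, -341], [-1005, 1274]]
... * rho(b^-1) = [[4, 1], [3, 1]]  ->  [[53, -72], [-198, 269]]
... * rho(a) = [[4, -5], [-11, 14]]  ->  [[1004, -1273], [-3751, 4756]]
... * rho(b^-1) = [[4, 1], [3, 1]]  ->  [[197, -269], [-736, 1005]]
... * rho(a) = [[4, -5], [-11, 14]]  ->  [[3747, -4751], [-13999, 17750]]
... * rho(b^-1) = [[4, 1], [3, 1]]  ->  [[735, -1004], [-2746, 3751]]
... * rho(a^-1) = [[14, 5], [11, 4]]  ->  [[-754, -341], [2817, 1274]]
... * rho(b) = [[1, -1], [-3, 4]]  ->  [[269, -610], [-1005, 2279]]
... * rho(a^-1) = [[14, 5], [11, 4]]  ->  [[-2944, -1095], [10999, 4091]]
... * rho(a^-1) = [[14, 5], [11, 4]]  ->  [[-53261, -19100], [198987, 71359]]
... * rho(b^-1) = [[4, 1], [3, 1]]  ->  [[-270344, -72361], [1010025, 270346]]
... * rho(a^-1) = [[14, 5], [11, 4]]  ->  [[-4580787, -1641164], [17114156, 6131509]]
... * rho(b) = [[1, -1], [-3, 4]]  ->  [[342705, -1983869], [-1280371, 7411880]]
... * rho(b) = [[1, -1], [-3, 4]]  ->  [[6294312, -8278181], [-23516011, 30927891]]
... * rho(a) = [[4, -5], [-11, 14]]  ->  [[116237239, -147366094], [-434270845, 550570529]]
... * rho(a) = [[4, -5], [-11, 14]]  ->  [[2085975990, -2644311511], [-7793359199, 9879341631]]
tr = 2085975990 + 9879341631 = 11965317621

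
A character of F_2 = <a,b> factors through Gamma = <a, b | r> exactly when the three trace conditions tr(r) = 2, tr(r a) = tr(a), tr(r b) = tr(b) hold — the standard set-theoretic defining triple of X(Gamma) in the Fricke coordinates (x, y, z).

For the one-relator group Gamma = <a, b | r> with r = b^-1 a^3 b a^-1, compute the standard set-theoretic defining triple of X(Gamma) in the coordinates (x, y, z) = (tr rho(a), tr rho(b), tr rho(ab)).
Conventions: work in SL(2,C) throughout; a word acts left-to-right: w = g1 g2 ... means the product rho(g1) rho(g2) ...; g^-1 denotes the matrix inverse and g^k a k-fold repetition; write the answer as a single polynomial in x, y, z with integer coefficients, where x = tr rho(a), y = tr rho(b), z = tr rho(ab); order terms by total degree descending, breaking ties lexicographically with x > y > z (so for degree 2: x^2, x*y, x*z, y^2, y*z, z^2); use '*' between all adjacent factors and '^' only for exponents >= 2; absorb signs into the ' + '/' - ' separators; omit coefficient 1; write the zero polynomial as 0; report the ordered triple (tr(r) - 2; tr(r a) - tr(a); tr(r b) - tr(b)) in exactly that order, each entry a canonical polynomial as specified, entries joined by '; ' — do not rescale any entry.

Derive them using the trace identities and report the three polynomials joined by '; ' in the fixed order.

-x^3*y*z + x^4 + x^2*y^2 + x^2*z^2 + x*y*z - 4*x^2 - y^2 - z^2; x^3 - 4*x; x*z - 2*y

use: trace(a^2 b) = trace(a)*trace(b a) - trace(b)   [square of a] = x*z - y
trace(b^2 a) = trace(b)*trace(a b) - trace(a)   [square of b] = y*z - x
use: trace(b^2) = trace(b)*trace(b) - trace(1)   [square of b] = y^2 - 2
use: trace(b^2 a^2) = trace(a)*trace(b^2 a) - trace(b^2)   [square of a] = x*y*z - x^2 - y^2 + 2
use: trace(b a^3 b) = trace(a)*trace(b^2 a^2) - trace(b^2 a)   [square of a] = x^2*y*z - x^3 - x*y^2 - y*z + 3*x
trace(b a b a) = trace(b a)*trace(b a) - trace(1)   [split at a repeated b] = z^2 - 2
apply: trace(b a b a^2) = trace(a)*trace(b a b a) - trace(b a b)   [square of a] = x*z^2 - y*z - x
apply: trace(b a^3 b a) = trace(a)*trace(b a b a^2) - trace(b a b a)   [square of a] = x^2*z^2 - x*y*z - x^2 - z^2 + 2
trace(a^3 b a^-1 b) = trace(b a^3 b)*trace(a) - trace(b a^3 b a)   [inverse elimination on a] = x^3*y*z - x^4 - x^2*y^2 - x^2*z^2 + 4*x^2 + z^2 - 2
trace(b^-1 a^3 b a^-1) = trace(a^3 b a^-1)*trace(b) - trace(a^3 b a^-1 b)   [inverse elimination on b] = -x^3*y*z + x^4 + x^2*y^2 + x^2*z^2 + x*y*z - 4*x^2 - y^2 - z^2 + 2
use: trace(a^2) = trace(a)*trace(a) - trace(1)  (reduce the a square) = x^2 - 2
use: trace(a^3) = trace(a)*trace(a^2) - trace(a)  (reduce the a square) = x^3 - 3*x
assemble the triple (trace(r) - 2; trace(r a) - x; trace(r b) - y)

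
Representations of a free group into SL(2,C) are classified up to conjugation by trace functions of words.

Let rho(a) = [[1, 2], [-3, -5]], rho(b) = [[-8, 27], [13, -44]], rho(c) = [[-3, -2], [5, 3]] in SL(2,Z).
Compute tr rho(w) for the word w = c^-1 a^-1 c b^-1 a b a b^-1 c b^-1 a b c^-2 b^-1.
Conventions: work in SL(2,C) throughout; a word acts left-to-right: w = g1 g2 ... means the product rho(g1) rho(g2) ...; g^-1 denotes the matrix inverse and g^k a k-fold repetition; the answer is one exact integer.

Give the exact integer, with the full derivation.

rho(c^-1) = [[3, 2], [-5, -3]]
... * rho(a^-1) = [[-5, -2], [3, 1]]  ->  [[-9, -4], [16, 7]]
... * rho(c) = [[-3, -2], [5, 3]]  ->  [[7, 6], [-13, -11]]
... * rho(b^-1) = [[-44, -27], [-13, -8]]  ->  [[-386, -237], [715, 439]]
... * rho(a) = [[1, 2], [-3, -5]]  ->  [[325, 413], [-602, -765]]
... * rho(b) = [[-8, 27], [13, -44]]  ->  [[2769, -9397], [-5129, 17406]]
... * rho(a) = [[1, 2], [-3, -5]]  ->  [[30960, 52523], [-57347, -97288]]
... * rho(b^-1) = [[-44, -27], [-13, -8]]  ->  [[-2045039, -1256104], [3788012, 2326673]]
... * rho(c) = [[-3, -2], [5, 3]]  ->  [[-145403, 321766], [269329, -596005]]
... * rho(b^-1) = [[-44, -27], [-13, -8]]  ->  [[2214774, 1351753], [-4102411, -2503843]]
... * rho(a) = [[1, 2], [-3, -5]]  ->  [[-1840485, -2329217], [3409118, 4314393]]
... * rho(b) = [[-8, 27], [13, -44]]  ->  [[-15555941, 52792453], [28814165, -97787106]]
... * rho(c^-1) = [[3, 2], [-5, -3]]  ->  [[-310630088, -189489241], [575378025, 350989648]]
... * rho(c^-1) = [[3, 2], [-5, -3]]  ->  [[15555941, -52792453], [-28814165, 97787106]]
... * rho(b^-1) = [[-44, -27], [-13, -8]]  ->  [[1840485, 2329217], [-3409118, -4314393]]
tr = 1840485 + -4314393 = -2473908

-2473908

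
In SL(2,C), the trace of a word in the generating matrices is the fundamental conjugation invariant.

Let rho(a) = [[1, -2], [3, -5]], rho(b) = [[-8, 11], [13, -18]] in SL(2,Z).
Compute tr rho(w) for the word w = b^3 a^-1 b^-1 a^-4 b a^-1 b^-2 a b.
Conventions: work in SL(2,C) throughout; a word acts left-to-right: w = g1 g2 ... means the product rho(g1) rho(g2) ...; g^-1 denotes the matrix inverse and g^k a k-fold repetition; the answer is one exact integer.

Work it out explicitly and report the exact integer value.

10894212225270

rho(b) = [[-8, 11], [13, -18]]
... * rho(b) = [[-8, 11], [13, -18]]  ->  [[207, -286], [-338, 467]]
... * rho(b) = [[-8, 11], [13, -18]]  ->  [[-5374, 7425], [8775, -12124]]
... * rho(a^-1) = [[-5, 2], [-3, 1]]  ->  [[4595, -3323], [-7503, 5426]]
... * rho(b^-1) = [[-18, -11], [-13, -8]]  ->  [[-39511, -23961], [64516, 39125]]
... * rho(a^-1) = [[-5, 2], [-3, 1]]  ->  [[269438, -102983], [-439955, 168157]]
... * rho(a^-1) = [[-5, 2], [-3, 1]]  ->  [[-1038241, 435893], [1695304, -711753]]
... * rho(a^-1) = [[-5, 2], [-3, 1]]  ->  [[3883526, -1640589], [-6341261, 2678855]]
... * rho(a^-1) = [[-5, 2], [-3, 1]]  ->  [[-14495863, 6126463], [23669740, -10003667]]
... * rho(b) = [[-8, 11], [13, -18]]  ->  [[195610923, -269730827], [-319405591, 440433146]]
... * rho(a^-1) = [[-5, 2], [-3, 1]]  ->  [[-168862134, 121491019], [275728517, -198378036]]
... * rho(b^-1) = [[-18, -11], [-13, -8]]  ->  [[1460135165, 885555322], [-2384198838, -1445989399]]
... * rho(b^-1) = [[-18, -11], [-13, -8]]  ->  [[-37794652156, -23145929391], [61713441271, 37794102410]]
... * rho(a) = [[1, -2], [3, -5]]  ->  [[-107232440329, 191318951267], [175095748501, -312397394592]]
... * rho(b) = [[-8, 11], [13, -18]]  ->  [[3345005889103, -4623297966425], [-5461932117704, 7549206336167]]
tr = 3345005889103 + 7549206336167 = 10894212225270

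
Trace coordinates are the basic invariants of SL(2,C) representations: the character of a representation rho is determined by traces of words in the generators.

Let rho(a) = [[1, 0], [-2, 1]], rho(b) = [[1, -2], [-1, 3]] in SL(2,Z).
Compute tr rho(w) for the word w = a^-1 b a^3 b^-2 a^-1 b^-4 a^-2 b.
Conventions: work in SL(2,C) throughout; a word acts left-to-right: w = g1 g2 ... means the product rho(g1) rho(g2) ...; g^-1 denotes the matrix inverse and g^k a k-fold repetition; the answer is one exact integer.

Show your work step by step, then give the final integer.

rho(a^-1) = [[1, 0], [2, 1]]
... * rho(b) = [[1, -2], [-1, 3]]  ->  [[1, -2], [1, -1]]
... * rho(a) = [[1, 0], [-2, 1]]  ->  [[5, -2], [3, -1]]
... * rho(a) = [[1, 0], [-2, 1]]  ->  [[9, -2], [5, -1]]
... * rho(a) = [[1, 0], [-2, 1]]  ->  [[13, -2], [7, -1]]
... * rho(b^-1) = [[3, 2], [1, 1]]  ->  [[37, 24], [20, 13]]
... * rho(b^-1) = [[3, 2], [1, 1]]  ->  [[135, 98], [73, 53]]
... * rho(a^-1) = [[1, 0], [2, 1]]  ->  [[331, 98], [179, 53]]
... * rho(b^-1) = [[3, 2], [1, 1]]  ->  [[1091, 760], [590, 411]]
... * rho(b^-1) = [[3, 2], [1, 1]]  ->  [[4033, 2942], [2181, 1591]]
... * rho(b^-1) = [[3, 2], [1, 1]]  ->  [[15041, 11008], [8134, 5953]]
... * rho(b^-1) = [[3, 2], [1, 1]]  ->  [[56131, 41090], [30355, 22221]]
... * rho(a^-1) = [[1, 0], [2, 1]]  ->  [[138311, 41090], [74797, 22221]]
... * rho(a^-1) = [[1, 0], [2, 1]]  ->  [[220491, 41090], [119239, 22221]]
... * rho(b) = [[1, -2], [-1, 3]]  ->  [[179401, -317712], [97018, -171815]]
tr = 179401 + -171815 = 7586

7586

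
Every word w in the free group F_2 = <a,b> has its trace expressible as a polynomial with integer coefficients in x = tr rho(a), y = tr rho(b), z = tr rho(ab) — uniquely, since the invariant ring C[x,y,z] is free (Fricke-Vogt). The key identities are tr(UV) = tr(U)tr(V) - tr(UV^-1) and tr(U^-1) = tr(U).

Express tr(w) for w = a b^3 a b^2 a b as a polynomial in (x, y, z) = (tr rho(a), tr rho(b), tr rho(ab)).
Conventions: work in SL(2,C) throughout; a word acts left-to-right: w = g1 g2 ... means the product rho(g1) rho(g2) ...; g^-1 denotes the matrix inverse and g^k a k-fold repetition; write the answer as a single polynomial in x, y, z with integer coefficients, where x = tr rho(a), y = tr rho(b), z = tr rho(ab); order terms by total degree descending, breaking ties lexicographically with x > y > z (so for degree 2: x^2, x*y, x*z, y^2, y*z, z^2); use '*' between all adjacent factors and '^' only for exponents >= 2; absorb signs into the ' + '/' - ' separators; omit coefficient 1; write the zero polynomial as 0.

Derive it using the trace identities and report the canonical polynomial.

y^3*z^3 - 2*x*y^2*z^2 + x^2*y*z - y^3*z - y*z^3 + x*y^2 + x*z^2 + y*z - x

trace(b a b a) = trace(a b) * trace(a b) - trace(1)   [split at a repeated a] = z^2 - 2
next, trace(a b a b a b) = trace(b a b a) * trace(b a) - trace(a b)   [split at a repeated b] = z^3 - 3*z
trace(b a b) = trace(b) * trace(a b) - trace(a)   [square of b] = y*z - x
and trace(a b a b a) = trace(a) * trace(b a b a) - trace(b a b)   [square of a] = x*z^2 - y*z - x
next, trace(a b a b^2 a b) = trace(b) * trace(a b a b a b) - trace(a b a b a)   [square of b] = y*z^3 - x*z^2 - 2*y*z + x
trace(b a^2) = trace(a) * trace(b a) - trace(b)   [square of a] = x*z - y
next, trace(a^2 b a) = trace(a) * trace(b a^2) - trace(b a)   [square of a] = x^2*z - x*y - z
trace(a b a b^2 a) = trace(b) * trace(a^2 b a b) - trace(a^2 b a)   [square of b] = x*y*z^2 - x^2*z - y^2*z + z
and trace(b a b^2 a b a b) = trace(b) * trace(a b a b^2 a b) - trace(a b a b^2 a)   [square of b] = y^2*z^3 - 2*x*y*z^2 + x^2*z - y^2*z + x*y - z
next, trace(a b^3 a b^2 a b) = trace(b) * trace(b a b^2 a b a b) - trace(b a b^2 a b a)   [square of b] = y^3*z^3 - 2*x*y^2*z^2 + x^2*y*z - y^3*z - y*z^3 + x*y^2 + x*z^2 + y*z - x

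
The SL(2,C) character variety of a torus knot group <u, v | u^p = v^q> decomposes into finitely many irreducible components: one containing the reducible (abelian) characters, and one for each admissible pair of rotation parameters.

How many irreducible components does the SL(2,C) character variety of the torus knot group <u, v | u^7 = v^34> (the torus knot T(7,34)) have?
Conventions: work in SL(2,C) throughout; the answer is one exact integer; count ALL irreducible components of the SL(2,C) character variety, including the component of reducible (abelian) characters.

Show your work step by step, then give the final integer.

100

For T(7,34): irreducibility forces the central element u^7 = v^34 to one of +I, -I.
On an irreducible component, tr(u) is locked at 2*cos(pi*alpha/7) for some alpha in 1..6, and tr(v) at 2*cos(pi*beta/34) for some beta in 1..33.
The two central values (-1)^alpha I and (-1)^beta I must be the same matrix, so alpha and beta share a parity.
count pairs: odd alpha (3 choices) x odd beta (17), plus even alpha (3) x even beta (16): 3*17 + 3*16 = 99.
Total: 99 irreducible-character components + 1 reducible (abelian) component = 100.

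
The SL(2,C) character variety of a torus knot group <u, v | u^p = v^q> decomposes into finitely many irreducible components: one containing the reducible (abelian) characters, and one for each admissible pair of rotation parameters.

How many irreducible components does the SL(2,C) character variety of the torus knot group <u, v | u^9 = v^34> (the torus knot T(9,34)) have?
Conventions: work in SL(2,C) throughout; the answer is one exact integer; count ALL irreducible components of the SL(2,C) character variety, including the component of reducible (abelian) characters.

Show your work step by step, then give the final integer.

133

For T(9,34): irreducibility forces the central element u^9 = v^34 to one of +I, -I.
So on each irreducible component the traces are pinned: tr(u) = 2*cos(pi*alpha/9) with 1 <= alpha <= 8, tr(v) = 2*cos(pi*beta/34) with 1 <= beta <= 33.
The two central values (-1)^alpha I and (-1)^beta I must be the same matrix, so alpha and beta share a parity.
Counting: 4 odd alphas x 17 odd betas + 4 even alphas x 16 even betas = 68 + 64 = 132.
components with irreducible characters: 132; plus the single component of reducible (abelian) characters: total 133.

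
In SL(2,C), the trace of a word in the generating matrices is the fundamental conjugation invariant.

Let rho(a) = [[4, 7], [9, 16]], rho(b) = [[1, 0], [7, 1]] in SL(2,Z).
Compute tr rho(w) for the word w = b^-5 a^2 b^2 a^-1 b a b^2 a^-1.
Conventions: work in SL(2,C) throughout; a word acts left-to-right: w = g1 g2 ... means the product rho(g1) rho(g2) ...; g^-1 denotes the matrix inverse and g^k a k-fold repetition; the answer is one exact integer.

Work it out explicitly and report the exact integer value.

-2304350126

rho(b^-1) = [[1, 0], [-7, 1]]
... * rho(b^-1) = [[1, 0], [-7, 1]]  ->  [[1, 0], [-14, 1]]
... * rho(b^-1) = [[1, 0], [-7, 1]]  ->  [[1, 0], [-21, 1]]
... * rho(b^-1) = [[1, 0], [-7, 1]]  ->  [[1, 0], [-28, 1]]
... * rho(b^-1) = [[1, 0], [-7, 1]]  ->  [[1, 0], [-35, 1]]
... * rho(a) = [[4, 7], [9, 16]]  ->  [[4, 7], [-131, -229]]
... * rho(a) = [[4, 7], [9, 16]]  ->  [[79, 140], [-2585, -4581]]
... * rho(b) = [[1, 0], [7, 1]]  ->  [[1059, 140], [-34652, -4581]]
... * rho(b) = [[1, 0], [7, 1]]  ->  [[2039, 140], [-66719, -4581]]
... * rho(a^-1) = [[16, -7], [-9, 4]]  ->  [[31364, -13713], [-1026275, 448709]]
... * rho(b) = [[1, 0], [7, 1]]  ->  [[-64627, -13713], [2114688, 448709]]
... * rho(a) = [[4, 7], [9, 16]]  ->  [[-381925, -671797], [12497133, 21982160]]
... * rho(b) = [[1, 0], [7, 1]]  ->  [[-5084504, -671797], [166372253, 21982160]]
... * rho(b) = [[1, 0], [7, 1]]  ->  [[-9787083, -671797], [320247373, 21982160]]
... * rho(a^-1) = [[16, -7], [-9, 4]]  ->  [[-150547155, 65822393], [4926118528, -2153802971]]
tr = -150547155 + -2153802971 = -2304350126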